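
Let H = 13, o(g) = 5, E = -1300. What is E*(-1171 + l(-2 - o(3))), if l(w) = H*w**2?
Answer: 694200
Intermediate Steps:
l(w) = 13*w**2
E*(-1171 + l(-2 - o(3))) = -1300*(-1171 + 13*(-2 - 1*5)**2) = -1300*(-1171 + 13*(-2 - 5)**2) = -1300*(-1171 + 13*(-7)**2) = -1300*(-1171 + 13*49) = -1300*(-1171 + 637) = -1300*(-534) = 694200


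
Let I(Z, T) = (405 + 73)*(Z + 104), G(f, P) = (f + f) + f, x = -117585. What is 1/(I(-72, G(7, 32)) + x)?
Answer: -1/102289 ≈ -9.7762e-6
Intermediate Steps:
G(f, P) = 3*f (G(f, P) = 2*f + f = 3*f)
I(Z, T) = 49712 + 478*Z (I(Z, T) = 478*(104 + Z) = 49712 + 478*Z)
1/(I(-72, G(7, 32)) + x) = 1/((49712 + 478*(-72)) - 117585) = 1/((49712 - 34416) - 117585) = 1/(15296 - 117585) = 1/(-102289) = -1/102289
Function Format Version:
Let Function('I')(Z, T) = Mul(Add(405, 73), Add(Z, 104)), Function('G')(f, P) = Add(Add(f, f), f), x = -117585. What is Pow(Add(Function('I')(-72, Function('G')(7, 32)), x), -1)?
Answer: Rational(-1, 102289) ≈ -9.7762e-6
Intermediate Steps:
Function('G')(f, P) = Mul(3, f) (Function('G')(f, P) = Add(Mul(2, f), f) = Mul(3, f))
Function('I')(Z, T) = Add(49712, Mul(478, Z)) (Function('I')(Z, T) = Mul(478, Add(104, Z)) = Add(49712, Mul(478, Z)))
Pow(Add(Function('I')(-72, Function('G')(7, 32)), x), -1) = Pow(Add(Add(49712, Mul(478, -72)), -117585), -1) = Pow(Add(Add(49712, -34416), -117585), -1) = Pow(Add(15296, -117585), -1) = Pow(-102289, -1) = Rational(-1, 102289)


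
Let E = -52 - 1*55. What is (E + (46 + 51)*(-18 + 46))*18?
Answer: 46962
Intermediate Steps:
E = -107 (E = -52 - 55 = -107)
(E + (46 + 51)*(-18 + 46))*18 = (-107 + (46 + 51)*(-18 + 46))*18 = (-107 + 97*28)*18 = (-107 + 2716)*18 = 2609*18 = 46962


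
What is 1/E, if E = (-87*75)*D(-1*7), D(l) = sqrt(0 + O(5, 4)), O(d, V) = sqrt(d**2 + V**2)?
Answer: -41**(3/4)/267525 ≈ -6.0565e-5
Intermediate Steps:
O(d, V) = sqrt(V**2 + d**2)
D(l) = 41**(1/4) (D(l) = sqrt(0 + sqrt(4**2 + 5**2)) = sqrt(0 + sqrt(16 + 25)) = sqrt(0 + sqrt(41)) = sqrt(sqrt(41)) = 41**(1/4))
E = -6525*41**(1/4) (E = (-87*75)*41**(1/4) = -6525*41**(1/4) ≈ -16511.)
1/E = 1/(-6525*41**(1/4)) = -41**(3/4)/267525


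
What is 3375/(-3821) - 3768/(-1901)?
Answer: 7981653/7263721 ≈ 1.0988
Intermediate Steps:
3375/(-3821) - 3768/(-1901) = 3375*(-1/3821) - 3768*(-1/1901) = -3375/3821 + 3768/1901 = 7981653/7263721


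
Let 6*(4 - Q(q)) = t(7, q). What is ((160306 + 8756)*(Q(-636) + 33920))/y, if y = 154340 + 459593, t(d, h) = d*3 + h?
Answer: 5752588143/613933 ≈ 9370.1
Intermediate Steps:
t(d, h) = h + 3*d (t(d, h) = 3*d + h = h + 3*d)
Q(q) = ½ - q/6 (Q(q) = 4 - (q + 3*7)/6 = 4 - (q + 21)/6 = 4 - (21 + q)/6 = 4 + (-7/2 - q/6) = ½ - q/6)
y = 613933
((160306 + 8756)*(Q(-636) + 33920))/y = ((160306 + 8756)*((½ - ⅙*(-636)) + 33920))/613933 = (169062*((½ + 106) + 33920))*(1/613933) = (169062*(213/2 + 33920))*(1/613933) = (169062*(68053/2))*(1/613933) = 5752588143*(1/613933) = 5752588143/613933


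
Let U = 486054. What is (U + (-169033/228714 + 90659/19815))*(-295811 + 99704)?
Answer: -47998245400099559833/503551990 ≈ -9.5319e+10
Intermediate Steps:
(U + (-169033/228714 + 90659/19815))*(-295811 + 99704) = (486054 + (-169033/228714 + 90659/19815))*(-295811 + 99704) = (486054 + (-169033*1/228714 + 90659*(1/19815)))*(-196107) = (486054 + (-169033/228714 + 90659/19815))*(-196107) = (486054 + 5795197877/1510655970)*(-196107) = (734266172040257/1510655970)*(-196107) = -47998245400099559833/503551990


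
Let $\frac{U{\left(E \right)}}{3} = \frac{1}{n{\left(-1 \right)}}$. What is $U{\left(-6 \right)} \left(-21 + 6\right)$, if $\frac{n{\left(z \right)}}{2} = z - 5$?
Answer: $\frac{15}{4} \approx 3.75$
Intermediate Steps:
$n{\left(z \right)} = -10 + 2 z$ ($n{\left(z \right)} = 2 \left(z - 5\right) = 2 \left(-5 + z\right) = -10 + 2 z$)
$U{\left(E \right)} = - \frac{1}{4}$ ($U{\left(E \right)} = \frac{3}{-10 + 2 \left(-1\right)} = \frac{3}{-10 - 2} = \frac{3}{-12} = 3 \left(- \frac{1}{12}\right) = - \frac{1}{4}$)
$U{\left(-6 \right)} \left(-21 + 6\right) = - \frac{-21 + 6}{4} = \left(- \frac{1}{4}\right) \left(-15\right) = \frac{15}{4}$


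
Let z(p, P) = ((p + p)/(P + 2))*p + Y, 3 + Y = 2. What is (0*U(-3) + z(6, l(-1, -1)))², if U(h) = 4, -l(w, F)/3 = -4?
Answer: 841/49 ≈ 17.163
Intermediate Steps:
Y = -1 (Y = -3 + 2 = -1)
l(w, F) = 12 (l(w, F) = -3*(-4) = 12)
z(p, P) = -1 + 2*p²/(2 + P) (z(p, P) = ((p + p)/(P + 2))*p - 1 = ((2*p)/(2 + P))*p - 1 = (2*p/(2 + P))*p - 1 = 2*p²/(2 + P) - 1 = -1 + 2*p²/(2 + P))
(0*U(-3) + z(6, l(-1, -1)))² = (0*4 + (-2 - 1*12 + 2*6²)/(2 + 12))² = (0 + (-2 - 12 + 2*36)/14)² = (0 + (-2 - 12 + 72)/14)² = (0 + (1/14)*58)² = (0 + 29/7)² = (29/7)² = 841/49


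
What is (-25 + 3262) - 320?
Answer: 2917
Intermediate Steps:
(-25 + 3262) - 320 = 3237 - 320 = 2917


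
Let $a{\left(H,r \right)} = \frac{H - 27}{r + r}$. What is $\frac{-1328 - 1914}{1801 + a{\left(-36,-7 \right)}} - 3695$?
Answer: $- \frac{13349129}{3611} \approx -3696.8$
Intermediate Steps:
$a{\left(H,r \right)} = \frac{-27 + H}{2 r}$
$\frac{-1328 - 1914}{1801 + a{\left(-36,-7 \right)}} - 3695 = \frac{-1328 - 1914}{1801 + \frac{-27 - 36}{2 \left(-7\right)}} - 3695 = - \frac{3242}{1801 + \frac{1}{2} \left(- \frac{1}{7}\right) \left(-63\right)} - 3695 = - \frac{3242}{1801 + \frac{9}{2}} - 3695 = - \frac{3242}{\frac{3611}{2}} - 3695 = \left(-3242\right) \frac{2}{3611} - 3695 = - \frac{6484}{3611} - 3695 = - \frac{13349129}{3611}$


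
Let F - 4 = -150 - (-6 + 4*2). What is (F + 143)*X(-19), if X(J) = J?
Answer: 95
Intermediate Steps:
F = -148 (F = 4 + (-150 - (-6 + 4*2)) = 4 + (-150 - (-6 + 8)) = 4 + (-150 - 1*2) = 4 + (-150 - 2) = 4 - 152 = -148)
(F + 143)*X(-19) = (-148 + 143)*(-19) = -5*(-19) = 95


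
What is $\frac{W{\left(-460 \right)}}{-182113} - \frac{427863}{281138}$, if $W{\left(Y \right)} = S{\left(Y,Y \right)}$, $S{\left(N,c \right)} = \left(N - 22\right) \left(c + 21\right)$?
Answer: $- \frac{137407653043}{51198884594} \approx -2.6838$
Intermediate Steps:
$S{\left(N,c \right)} = \left(-22 + N\right) \left(21 + c\right)$
$W{\left(Y \right)} = -462 + Y^{2} - Y$ ($W{\left(Y \right)} = -462 - 22 Y + 21 Y + Y Y = -462 - 22 Y + 21 Y + Y^{2} = -462 + Y^{2} - Y$)
$\frac{W{\left(-460 \right)}}{-182113} - \frac{427863}{281138} = \frac{-462 + \left(-460\right)^{2} - -460}{-182113} - \frac{427863}{281138} = \left(-462 + 211600 + 460\right) \left(- \frac{1}{182113}\right) - \frac{427863}{281138} = 211598 \left(- \frac{1}{182113}\right) - \frac{427863}{281138} = - \frac{211598}{182113} - \frac{427863}{281138} = - \frac{137407653043}{51198884594}$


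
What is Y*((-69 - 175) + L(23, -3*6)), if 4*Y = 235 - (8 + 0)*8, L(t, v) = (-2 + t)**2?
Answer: 33687/4 ≈ 8421.8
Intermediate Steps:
Y = 171/4 (Y = (235 - (8 + 0)*8)/4 = (235 - 8*8)/4 = (235 - 1*64)/4 = (235 - 64)/4 = (1/4)*171 = 171/4 ≈ 42.750)
Y*((-69 - 175) + L(23, -3*6)) = 171*((-69 - 175) + (-2 + 23)**2)/4 = 171*(-244 + 21**2)/4 = 171*(-244 + 441)/4 = (171/4)*197 = 33687/4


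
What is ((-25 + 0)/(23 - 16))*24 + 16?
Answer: -488/7 ≈ -69.714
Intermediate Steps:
((-25 + 0)/(23 - 16))*24 + 16 = -25/7*24 + 16 = -600/7 + 16 = -488/7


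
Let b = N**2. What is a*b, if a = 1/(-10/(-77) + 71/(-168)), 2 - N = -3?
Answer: -46200/541 ≈ -85.397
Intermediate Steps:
N = 5 (N = 2 - 1*(-3) = 2 + 3 = 5)
a = -1848/541 (a = 1/(-10*(-1/77) + 71*(-1/168)) = 1/(10/77 - 71/168) = 1/(-541/1848) = -1848/541 ≈ -3.4159)
b = 25 (b = 5**2 = 25)
a*b = -1848/541*25 = -46200/541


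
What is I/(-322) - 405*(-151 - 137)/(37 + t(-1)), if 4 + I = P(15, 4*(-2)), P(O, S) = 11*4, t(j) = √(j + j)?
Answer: 231599020/73577 - 38880*I*√2/457 ≈ 3147.7 - 120.32*I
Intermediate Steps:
t(j) = √2*√j (t(j) = √(2*j) = √2*√j)
P(O, S) = 44
I = 40 (I = -4 + 44 = 40)
I/(-322) - 405*(-151 - 137)/(37 + t(-1)) = 40/(-322) - 405*(-151 - 137)/(37 + √2*√(-1)) = 40*(-1/322) - 405*(-288/(37 + √2*I)) = -20/161 - 405*(-288/(37 + I*√2)) = -20/161 - 405/(-37/288 - I*√2/288)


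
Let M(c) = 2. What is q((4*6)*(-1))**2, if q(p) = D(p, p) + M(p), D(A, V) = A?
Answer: 484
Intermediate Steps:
q(p) = 2 + p (q(p) = p + 2 = 2 + p)
q((4*6)*(-1))**2 = (2 + (4*6)*(-1))**2 = (2 + 24*(-1))**2 = (2 - 24)**2 = (-22)**2 = 484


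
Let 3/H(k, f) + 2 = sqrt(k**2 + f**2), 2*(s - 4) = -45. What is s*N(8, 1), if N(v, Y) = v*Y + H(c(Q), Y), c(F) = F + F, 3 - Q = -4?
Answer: -28675/193 - 111*sqrt(197)/386 ≈ -152.61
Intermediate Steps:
s = -37/2 (s = 4 + (1/2)*(-45) = 4 - 45/2 = -37/2 ≈ -18.500)
Q = 7 (Q = 3 - 1*(-4) = 3 + 4 = 7)
c(F) = 2*F
H(k, f) = 3/(-2 + sqrt(f**2 + k**2)) (H(k, f) = 3/(-2 + sqrt(k**2 + f**2)) = 3/(-2 + sqrt(f**2 + k**2)))
N(v, Y) = 3/(-2 + sqrt(196 + Y**2)) + Y*v (N(v, Y) = v*Y + 3/(-2 + sqrt(Y**2 + (2*7)**2)) = Y*v + 3/(-2 + sqrt(Y**2 + 14**2)) = Y*v + 3/(-2 + sqrt(Y**2 + 196)) = Y*v + 3/(-2 + sqrt(196 + Y**2)) = 3/(-2 + sqrt(196 + Y**2)) + Y*v)
s*N(8, 1) = -37*(3/(-2 + sqrt(196 + 1**2)) + 1*8)/2 = -37*(3/(-2 + sqrt(196 + 1)) + 8)/2 = -37*(3/(-2 + sqrt(197)) + 8)/2 = -37*(8 + 3/(-2 + sqrt(197)))/2 = -148 - 111/(2*(-2 + sqrt(197)))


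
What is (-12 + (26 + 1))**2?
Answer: 225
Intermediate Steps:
(-12 + (26 + 1))**2 = (-12 + 27)**2 = 15**2 = 225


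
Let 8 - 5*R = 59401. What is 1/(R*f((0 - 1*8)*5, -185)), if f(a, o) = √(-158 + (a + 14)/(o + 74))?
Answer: 5*I*√485958/520045108 ≈ 6.7024e-6*I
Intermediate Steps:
R = -59393/5 (R = 8/5 - ⅕*59401 = 8/5 - 59401/5 = -59393/5 ≈ -11879.)
f(a, o) = √(-158 + (14 + a)/(74 + o))
1/(R*f((0 - 1*8)*5, -185)) = 1/((-59393/5)*(√((-11678 + (0 - 1*8)*5 - 158*(-185))/(74 - 185)))) = -5*(-I*√111)/√(-11678 + (0 - 8)*5 + 29230)/59393 = -5*(-I*√111/√(-11678 - 8*5 + 29230))/59393 = -5*(-I*√111/√(-11678 - 40 + 29230))/59393 = -5*(-I*√485958/8756)/59393 = -(-5)*I*√485958/520045108 = 5*I*√485958/520045108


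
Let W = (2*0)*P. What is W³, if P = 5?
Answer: 0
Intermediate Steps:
W = 0 (W = (2*0)*5 = 0*5 = 0)
W³ = 0³ = 0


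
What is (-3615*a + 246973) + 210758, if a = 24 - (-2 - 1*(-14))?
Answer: 414351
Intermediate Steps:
a = 12 (a = 24 - (-2 + 14) = 24 - 1*12 = 24 - 12 = 12)
(-3615*a + 246973) + 210758 = (-3615*12 + 246973) + 210758 = (-43380 + 246973) + 210758 = 203593 + 210758 = 414351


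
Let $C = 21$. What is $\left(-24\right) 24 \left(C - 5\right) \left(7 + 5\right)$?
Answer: $-110592$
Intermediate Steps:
$\left(-24\right) 24 \left(C - 5\right) \left(7 + 5\right) = \left(-24\right) 24 \left(21 - 5\right) \left(7 + 5\right) = - 576 \cdot 16 \cdot 12 = \left(-576\right) 192 = -110592$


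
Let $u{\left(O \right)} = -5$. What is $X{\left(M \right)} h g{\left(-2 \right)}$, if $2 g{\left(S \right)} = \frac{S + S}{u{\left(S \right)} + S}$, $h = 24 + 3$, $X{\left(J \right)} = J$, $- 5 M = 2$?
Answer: $- \frac{108}{35} \approx -3.0857$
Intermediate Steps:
$M = - \frac{2}{5}$ ($M = \left(- \frac{1}{5}\right) 2 = - \frac{2}{5} \approx -0.4$)
$h = 27$
$g{\left(S \right)} = \frac{S}{-5 + S}$ ($g{\left(S \right)} = \frac{\left(S + S\right) \frac{1}{-5 + S}}{2} = \frac{2 S \frac{1}{-5 + S}}{2} = \frac{S}{-5 + S}$)
$X{\left(M \right)} h g{\left(-2 \right)} = \left(- \frac{2}{5}\right) 27 \left(- \frac{2}{-5 - 2}\right) = - \frac{54 \left(- \frac{2}{-7}\right)}{5} = - \frac{54 \left(\left(-2\right) \left(- \frac{1}{7}\right)\right)}{5} = \left(- \frac{54}{5}\right) \frac{2}{7} = - \frac{108}{35}$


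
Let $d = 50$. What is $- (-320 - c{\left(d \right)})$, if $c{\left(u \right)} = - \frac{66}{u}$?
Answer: $\frac{7967}{25} \approx 318.68$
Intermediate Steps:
$- (-320 - c{\left(d \right)}) = - (-320 - - \frac{66}{50}) = - (-320 - \left(-66\right) \frac{1}{50}) = - (-320 - - \frac{33}{25}) = - (-320 + \frac{33}{25}) = \left(-1\right) \left(- \frac{7967}{25}\right) = \frac{7967}{25}$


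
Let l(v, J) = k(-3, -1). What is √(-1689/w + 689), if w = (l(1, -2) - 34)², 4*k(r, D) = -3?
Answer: √13285145/139 ≈ 26.222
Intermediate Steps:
k(r, D) = -¾ (k(r, D) = (¼)*(-3) = -¾)
l(v, J) = -¾
w = 19321/16 (w = (-¾ - 34)² = (-139/4)² = 19321/16 ≈ 1207.6)
√(-1689/w + 689) = √(-1689/19321/16 + 689) = √(-1689*16/19321 + 689) = √(-27024/19321 + 689) = √(13285145/19321) = √13285145/139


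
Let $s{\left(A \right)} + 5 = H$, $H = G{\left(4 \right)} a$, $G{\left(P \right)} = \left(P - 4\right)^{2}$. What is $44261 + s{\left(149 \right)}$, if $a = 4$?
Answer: $44256$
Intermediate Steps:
$G{\left(P \right)} = \left(-4 + P\right)^{2}$
$H = 0$ ($H = \left(-4 + 4\right)^{2} \cdot 4 = 0^{2} \cdot 4 = 0 \cdot 4 = 0$)
$s{\left(A \right)} = -5$ ($s{\left(A \right)} = -5 + 0 = -5$)
$44261 + s{\left(149 \right)} = 44261 - 5 = 44256$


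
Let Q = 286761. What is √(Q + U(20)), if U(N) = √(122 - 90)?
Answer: √(286761 + 4*√2) ≈ 535.51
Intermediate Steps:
U(N) = 4*√2 (U(N) = √32 = 4*√2)
√(Q + U(20)) = √(286761 + 4*√2)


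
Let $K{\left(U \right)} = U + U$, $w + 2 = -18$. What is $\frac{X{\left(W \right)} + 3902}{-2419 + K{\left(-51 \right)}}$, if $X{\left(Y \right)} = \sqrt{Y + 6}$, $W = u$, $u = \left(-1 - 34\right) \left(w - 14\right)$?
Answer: $- \frac{3902}{2521} - \frac{2 \sqrt{299}}{2521} \approx -1.5615$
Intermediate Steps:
$w = -20$ ($w = -2 - 18 = -20$)
$K{\left(U \right)} = 2 U$
$u = 1190$ ($u = \left(-1 - 34\right) \left(-20 - 14\right) = \left(-35\right) \left(-34\right) = 1190$)
$W = 1190$
$X{\left(Y \right)} = \sqrt{6 + Y}$
$\frac{X{\left(W \right)} + 3902}{-2419 + K{\left(-51 \right)}} = \frac{\sqrt{6 + 1190} + 3902}{-2419 + 2 \left(-51\right)} = \frac{\sqrt{1196} + 3902}{-2419 - 102} = \frac{2 \sqrt{299} + 3902}{-2521} = \left(3902 + 2 \sqrt{299}\right) \left(- \frac{1}{2521}\right) = - \frac{3902}{2521} - \frac{2 \sqrt{299}}{2521}$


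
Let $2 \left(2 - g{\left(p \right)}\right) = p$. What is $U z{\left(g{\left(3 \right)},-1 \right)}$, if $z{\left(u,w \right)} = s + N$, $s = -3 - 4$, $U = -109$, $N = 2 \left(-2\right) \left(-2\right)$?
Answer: $-109$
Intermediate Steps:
$N = 8$ ($N = \left(-4\right) \left(-2\right) = 8$)
$g{\left(p \right)} = 2 - \frac{p}{2}$
$s = -7$
$z{\left(u,w \right)} = 1$ ($z{\left(u,w \right)} = -7 + 8 = 1$)
$U z{\left(g{\left(3 \right)},-1 \right)} = \left(-109\right) 1 = -109$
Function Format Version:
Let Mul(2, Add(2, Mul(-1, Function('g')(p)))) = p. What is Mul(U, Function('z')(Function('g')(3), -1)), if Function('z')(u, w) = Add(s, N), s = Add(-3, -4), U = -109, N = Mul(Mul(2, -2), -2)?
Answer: -109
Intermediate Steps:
N = 8 (N = Mul(-4, -2) = 8)
Function('g')(p) = Add(2, Mul(Rational(-1, 2), p))
s = -7
Function('z')(u, w) = 1 (Function('z')(u, w) = Add(-7, 8) = 1)
Mul(U, Function('z')(Function('g')(3), -1)) = Mul(-109, 1) = -109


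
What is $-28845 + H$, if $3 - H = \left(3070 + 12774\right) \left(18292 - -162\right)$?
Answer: $-292414018$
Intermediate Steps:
$H = -292385173$ ($H = 3 - \left(3070 + 12774\right) \left(18292 - -162\right) = 3 - 15844 \left(18292 + 162\right) = 3 - 15844 \cdot 18454 = 3 - 292385176 = -292385173$)
$-28845 + H = -28845 - 292385173 = -292414018$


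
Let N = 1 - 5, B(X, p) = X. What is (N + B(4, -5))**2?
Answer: 0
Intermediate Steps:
N = -4
(N + B(4, -5))**2 = (-4 + 4)**2 = 0**2 = 0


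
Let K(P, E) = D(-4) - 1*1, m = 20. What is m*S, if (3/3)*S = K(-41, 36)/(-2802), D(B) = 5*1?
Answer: -40/1401 ≈ -0.028551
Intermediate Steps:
D(B) = 5
K(P, E) = 4 (K(P, E) = 5 - 1*1 = 5 - 1 = 4)
S = -2/1401 (S = 4/(-2802) = 4*(-1/2802) = -2/1401 ≈ -0.0014276)
m*S = 20*(-2/1401) = -40/1401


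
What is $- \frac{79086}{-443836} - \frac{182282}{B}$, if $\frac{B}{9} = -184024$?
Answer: $\frac{26485851541}{91886035572} \approx 0.28825$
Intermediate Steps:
$B = -1656216$ ($B = 9 \left(-184024\right) = -1656216$)
$- \frac{79086}{-443836} - \frac{182282}{B} = - \frac{79086}{-443836} - \frac{182282}{-1656216} = \left(-79086\right) \left(- \frac{1}{443836}\right) - - \frac{91141}{828108} = \frac{39543}{221918} + \frac{91141}{828108} = \frac{26485851541}{91886035572}$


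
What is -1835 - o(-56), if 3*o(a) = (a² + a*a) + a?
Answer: -3907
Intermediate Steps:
o(a) = a/3 + 2*a²/3 (o(a) = ((a² + a*a) + a)/3 = ((a² + a²) + a)/3 = (2*a² + a)/3 = (a + 2*a²)/3 = a/3 + 2*a²/3)
-1835 - o(-56) = -1835 - (-56)*(1 + 2*(-56))/3 = -1835 - (-56)*(1 - 112)/3 = -1835 - (-56)*(-111)/3 = -1835 - 1*2072 = -1835 - 2072 = -3907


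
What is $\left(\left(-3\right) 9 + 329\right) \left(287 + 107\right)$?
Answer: $118988$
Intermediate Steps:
$\left(\left(-3\right) 9 + 329\right) \left(287 + 107\right) = \left(-27 + 329\right) 394 = 302 \cdot 394 = 118988$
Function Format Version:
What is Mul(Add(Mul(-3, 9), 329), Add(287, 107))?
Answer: 118988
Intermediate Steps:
Mul(Add(Mul(-3, 9), 329), Add(287, 107)) = Mul(Add(-27, 329), 394) = Mul(302, 394) = 118988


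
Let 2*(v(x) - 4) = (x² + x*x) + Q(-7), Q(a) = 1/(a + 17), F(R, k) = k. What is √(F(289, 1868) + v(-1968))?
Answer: √387489605/10 ≈ 1968.5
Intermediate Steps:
Q(a) = 1/(17 + a)
v(x) = 81/20 + x² (v(x) = 4 + ((x² + x*x) + 1/(17 - 7))/2 = 4 + ((x² + x²) + 1/10)/2 = 4 + (2*x² + ⅒)/2 = 4 + (⅒ + 2*x²)/2 = 4 + (1/20 + x²) = 81/20 + x²)
√(F(289, 1868) + v(-1968)) = √(1868 + (81/20 + (-1968)²)) = √(1868 + (81/20 + 3873024)) = √(1868 + 77460561/20) = √(77497921/20) = √387489605/10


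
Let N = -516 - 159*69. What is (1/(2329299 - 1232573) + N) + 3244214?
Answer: 3545415751803/1096726 ≈ 3.2327e+6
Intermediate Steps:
N = -11487 (N = -516 - 10971 = -11487)
(1/(2329299 - 1232573) + N) + 3244214 = (1/(2329299 - 1232573) - 11487) + 3244214 = (1/1096726 - 11487) + 3244214 = -12598091561/1096726 + 3244214 = 3545415751803/1096726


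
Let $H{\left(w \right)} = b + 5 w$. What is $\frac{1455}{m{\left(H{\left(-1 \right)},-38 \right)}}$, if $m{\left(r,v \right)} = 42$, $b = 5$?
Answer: $\frac{485}{14} \approx 34.643$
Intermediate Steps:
$H{\left(w \right)} = 5 + 5 w$
$\frac{1455}{m{\left(H{\left(-1 \right)},-38 \right)}} = \frac{1455}{42} = 1455 \cdot \frac{1}{42} = \frac{485}{14}$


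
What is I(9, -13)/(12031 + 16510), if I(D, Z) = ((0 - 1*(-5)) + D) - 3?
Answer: 11/28541 ≈ 0.00038541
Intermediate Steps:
I(D, Z) = 2 + D (I(D, Z) = ((0 + 5) + D) - 3 = (5 + D) - 3 = 2 + D)
I(9, -13)/(12031 + 16510) = (2 + 9)/(12031 + 16510) = 11/28541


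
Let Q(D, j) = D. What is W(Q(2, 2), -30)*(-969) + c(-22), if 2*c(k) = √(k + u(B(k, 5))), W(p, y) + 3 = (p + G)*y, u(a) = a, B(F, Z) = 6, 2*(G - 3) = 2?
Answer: 177327 + 2*I ≈ 1.7733e+5 + 2.0*I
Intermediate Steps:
G = 4 (G = 3 + (½)*2 = 3 + 1 = 4)
W(p, y) = -3 + y*(4 + p) (W(p, y) = -3 + (p + 4)*y = -3 + (4 + p)*y = -3 + y*(4 + p))
c(k) = √(6 + k)/2 (c(k) = √(k + 6)/2 = √(6 + k)/2)
W(Q(2, 2), -30)*(-969) + c(-22) = (-3 + 4*(-30) + 2*(-30))*(-969) + √(6 - 22)/2 = (-3 - 120 - 60)*(-969) + √(-16)/2 = -183*(-969) + (4*I)/2 = 177327 + 2*I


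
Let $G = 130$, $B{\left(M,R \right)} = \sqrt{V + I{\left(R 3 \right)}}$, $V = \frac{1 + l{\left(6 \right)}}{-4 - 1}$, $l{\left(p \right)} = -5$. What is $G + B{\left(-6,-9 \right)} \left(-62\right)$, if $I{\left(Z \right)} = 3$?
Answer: $130 - \frac{62 \sqrt{95}}{5} \approx 9.1398$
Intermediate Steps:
$V = \frac{4}{5}$ ($V = \frac{1 - 5}{-4 - 1} = - \frac{4}{-5} = \left(-4\right) \left(- \frac{1}{5}\right) = \frac{4}{5} \approx 0.8$)
$B{\left(M,R \right)} = \frac{\sqrt{95}}{5}$ ($B{\left(M,R \right)} = \sqrt{\frac{4}{5} + 3} = \sqrt{\frac{19}{5}} = \frac{\sqrt{95}}{5}$)
$G + B{\left(-6,-9 \right)} \left(-62\right) = 130 + \frac{\sqrt{95}}{5} \left(-62\right) = 130 - \frac{62 \sqrt{95}}{5}$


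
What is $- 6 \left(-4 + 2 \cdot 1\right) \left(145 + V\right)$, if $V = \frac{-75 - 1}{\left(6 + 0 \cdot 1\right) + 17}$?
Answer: $\frac{39108}{23} \approx 1700.3$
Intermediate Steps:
$V = - \frac{76}{23}$ ($V = - \frac{76}{\left(6 + 0\right) + 17} = - \frac{76}{6 + 17} = - \frac{76}{23} \approx -3.3043$)
$- 6 \left(-4 + 2 \cdot 1\right) \left(145 + V\right) = - 6 \left(-4 + 2 \cdot 1\right) \left(145 - \frac{76}{23}\right) = - 6 \left(-4 + 2\right) \frac{3259}{23} = \left(-6\right) \left(-2\right) \frac{3259}{23} = 12 \cdot \frac{3259}{23} = \frac{39108}{23}$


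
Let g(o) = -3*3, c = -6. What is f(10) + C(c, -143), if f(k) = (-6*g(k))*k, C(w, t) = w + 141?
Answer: 675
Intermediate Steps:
g(o) = -9
C(w, t) = 141 + w
f(k) = 54*k (f(k) = (-6*(-9))*k = 54*k)
f(10) + C(c, -143) = 54*10 + (141 - 6) = 540 + 135 = 675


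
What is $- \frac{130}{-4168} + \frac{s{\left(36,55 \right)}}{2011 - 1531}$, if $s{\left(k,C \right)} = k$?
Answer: $\frac{2213}{20840} \approx 0.10619$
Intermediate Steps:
$- \frac{130}{-4168} + \frac{s{\left(36,55 \right)}}{2011 - 1531} = - \frac{130}{-4168} + \frac{36}{2011 - 1531} = \left(-130\right) \left(- \frac{1}{4168}\right) + \frac{36}{480} = \frac{65}{2084} + 36 \cdot \frac{1}{480} = \frac{65}{2084} + \frac{3}{40} = \frac{2213}{20840}$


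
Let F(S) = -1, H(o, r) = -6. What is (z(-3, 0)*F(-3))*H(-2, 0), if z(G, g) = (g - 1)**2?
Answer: 6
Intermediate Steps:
z(G, g) = (-1 + g)**2
(z(-3, 0)*F(-3))*H(-2, 0) = ((-1 + 0)**2*(-1))*(-6) = ((-1)**2*(-1))*(-6) = (1*(-1))*(-6) = -1*(-6) = 6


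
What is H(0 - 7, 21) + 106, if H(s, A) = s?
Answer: 99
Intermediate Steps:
H(0 - 7, 21) + 106 = (0 - 7) + 106 = -7 + 106 = 99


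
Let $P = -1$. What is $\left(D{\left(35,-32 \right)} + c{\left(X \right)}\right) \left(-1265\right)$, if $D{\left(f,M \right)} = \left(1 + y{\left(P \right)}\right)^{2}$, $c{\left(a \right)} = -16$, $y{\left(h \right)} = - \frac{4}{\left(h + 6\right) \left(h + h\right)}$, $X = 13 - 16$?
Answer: $\frac{88803}{5} \approx 17761.0$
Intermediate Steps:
$X = -3$ ($X = 13 - 16 = -3$)
$y{\left(h \right)} = - \frac{2}{h \left(6 + h\right)}$ ($y{\left(h \right)} = - \frac{4}{\left(6 + h\right) 2 h} = - \frac{4}{2 h \left(6 + h\right)} = - 4 \frac{1}{2 h \left(6 + h\right)} = - \frac{2}{h \left(6 + h\right)}$)
$D{\left(f,M \right)} = \frac{49}{25}$ ($D{\left(f,M \right)} = \left(1 - \frac{2}{\left(-1\right) \left(6 - 1\right)}\right)^{2} = \left(1 - - \frac{2}{5}\right)^{2} = \left(1 - \left(-2\right) \frac{1}{5}\right)^{2} = \left(1 + \frac{2}{5}\right)^{2} = \left(\frac{7}{5}\right)^{2} = \frac{49}{25}$)
$\left(D{\left(35,-32 \right)} + c{\left(X \right)}\right) \left(-1265\right) = \left(\frac{49}{25} - 16\right) \left(-1265\right) = \left(- \frac{351}{25}\right) \left(-1265\right) = \frac{88803}{5}$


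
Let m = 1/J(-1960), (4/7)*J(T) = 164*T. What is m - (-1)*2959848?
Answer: 1664973696959/562520 ≈ 2.9598e+6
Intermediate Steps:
J(T) = 287*T (J(T) = 7*(164*T)/4 = 287*T)
m = -1/562520 (m = 1/(287*(-1960)) = 1/(-562520) = -1/562520 ≈ -1.7777e-6)
m - (-1)*2959848 = -1/562520 - (-1)*2959848 = -1/562520 - 1*(-2959848) = -1/562520 + 2959848 = 1664973696959/562520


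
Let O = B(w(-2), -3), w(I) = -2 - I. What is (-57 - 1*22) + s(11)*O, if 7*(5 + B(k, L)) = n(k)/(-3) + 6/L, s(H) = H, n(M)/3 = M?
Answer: -960/7 ≈ -137.14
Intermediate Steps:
n(M) = 3*M
B(k, L) = -5 - k/7 + 6/(7*L) (B(k, L) = -5 + ((3*k)/(-3) + 6/L)/7 = -5 + ((3*k)*(-⅓) + 6/L)/7 = -5 + (-k + 6/L)/7 = -5 + (-k/7 + 6/(7*L)) = -5 - k/7 + 6/(7*L))
O = -37/7 (O = (⅐)*(6 - 1*(-3)*(35 + (-2 - 1*(-2))))/(-3) = (⅐)*(-⅓)*(6 - 1*(-3)*(35 + (-2 + 2))) = (⅐)*(-⅓)*(6 - 1*(-3)*(35 + 0)) = (⅐)*(-⅓)*(6 - 1*(-3)*35) = (⅐)*(-⅓)*(6 + 105) = (⅐)*(-⅓)*111 = -37/7 ≈ -5.2857)
(-57 - 1*22) + s(11)*O = (-57 - 1*22) + 11*(-37/7) = (-57 - 22) - 407/7 = -79 - 407/7 = -960/7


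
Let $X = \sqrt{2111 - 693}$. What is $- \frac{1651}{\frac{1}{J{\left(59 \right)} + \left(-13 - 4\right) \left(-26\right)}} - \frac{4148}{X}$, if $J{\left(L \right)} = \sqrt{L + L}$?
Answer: $-729742 - 1651 \sqrt{118} - \frac{2074 \sqrt{1418}}{709} \approx -7.4779 \cdot 10^{5}$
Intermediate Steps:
$X = \sqrt{1418} \approx 37.656$
$J{\left(L \right)} = \sqrt{2} \sqrt{L}$ ($J{\left(L \right)} = \sqrt{2 L} = \sqrt{2} \sqrt{L}$)
$- \frac{1651}{\frac{1}{J{\left(59 \right)} + \left(-13 - 4\right) \left(-26\right)}} - \frac{4148}{X} = - \frac{1651}{\frac{1}{\sqrt{2} \sqrt{59} + \left(-13 - 4\right) \left(-26\right)}} - \frac{4148}{\sqrt{1418}} = - \frac{1651}{\frac{1}{\sqrt{118} - -442}} - 4148 \frac{\sqrt{1418}}{1418} = - \frac{1651}{\frac{1}{\sqrt{118} + 442}} - \frac{2074 \sqrt{1418}}{709} = - \frac{1651}{\frac{1}{442 + \sqrt{118}}} - \frac{2074 \sqrt{1418}}{709} = - 1651 \left(442 + \sqrt{118}\right) - \frac{2074 \sqrt{1418}}{709} = \left(-729742 - 1651 \sqrt{118}\right) - \frac{2074 \sqrt{1418}}{709} = -729742 - 1651 \sqrt{118} - \frac{2074 \sqrt{1418}}{709}$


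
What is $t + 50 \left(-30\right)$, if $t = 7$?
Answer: $-1493$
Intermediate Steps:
$t + 50 \left(-30\right) = 7 + 50 \left(-30\right) = 7 - 1500 = -1493$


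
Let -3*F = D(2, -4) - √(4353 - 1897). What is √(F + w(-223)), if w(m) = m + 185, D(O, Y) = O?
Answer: √(-348 + 6*√614)/3 ≈ 4.7061*I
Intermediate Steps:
w(m) = 185 + m
F = -⅔ + 2*√614/3 (F = -(2 - √(4353 - 1897))/3 = -(2 - √2456)/3 = -(2 - 2*√614)/3 = -⅔ + 2*√614/3 ≈ 15.853)
√(F + w(-223)) = √((-⅔ + 2*√614/3) + (185 - 223)) = √((-⅔ + 2*√614/3) - 38) = √(-116/3 + 2*√614/3)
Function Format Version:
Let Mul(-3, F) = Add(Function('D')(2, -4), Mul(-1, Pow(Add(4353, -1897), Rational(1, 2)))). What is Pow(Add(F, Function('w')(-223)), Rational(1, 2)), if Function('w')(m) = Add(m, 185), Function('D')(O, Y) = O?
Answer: Mul(Rational(1, 3), Pow(Add(-348, Mul(6, Pow(614, Rational(1, 2)))), Rational(1, 2))) ≈ Mul(4.7061, I)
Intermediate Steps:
Function('w')(m) = Add(185, m)
F = Add(Rational(-2, 3), Mul(Rational(2, 3), Pow(614, Rational(1, 2)))) (F = Mul(Rational(-1, 3), Add(2, Mul(-1, Pow(Add(4353, -1897), Rational(1, 2))))) = Mul(Rational(-1, 3), Add(2, Mul(-1, Pow(2456, Rational(1, 2))))) = Mul(Rational(-1, 3), Add(2, Mul(-1, Mul(2, Pow(614, Rational(1, 2)))))) = Mul(Rational(-1, 3), Add(2, Mul(-2, Pow(614, Rational(1, 2))))) = Add(Rational(-2, 3), Mul(Rational(2, 3), Pow(614, Rational(1, 2)))) ≈ 15.853)
Pow(Add(F, Function('w')(-223)), Rational(1, 2)) = Pow(Add(Add(Rational(-2, 3), Mul(Rational(2, 3), Pow(614, Rational(1, 2)))), Add(185, -223)), Rational(1, 2)) = Pow(Add(Add(Rational(-2, 3), Mul(Rational(2, 3), Pow(614, Rational(1, 2)))), -38), Rational(1, 2)) = Pow(Add(Rational(-116, 3), Mul(Rational(2, 3), Pow(614, Rational(1, 2)))), Rational(1, 2))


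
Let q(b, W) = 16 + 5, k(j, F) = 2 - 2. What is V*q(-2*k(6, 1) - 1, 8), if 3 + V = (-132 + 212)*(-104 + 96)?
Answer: -13503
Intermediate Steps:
k(j, F) = 0
V = -643 (V = -3 + (-132 + 212)*(-104 + 96) = -3 + 80*(-8) = -3 - 640 = -643)
q(b, W) = 21
V*q(-2*k(6, 1) - 1, 8) = -643*21 = -13503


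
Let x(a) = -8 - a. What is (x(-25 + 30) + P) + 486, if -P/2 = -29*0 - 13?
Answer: 499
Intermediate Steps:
P = 26 (P = -2*(-29*0 - 13) = -2*(0 - 13) = -2*(-13) = 26)
(x(-25 + 30) + P) + 486 = ((-8 - (-25 + 30)) + 26) + 486 = ((-8 - 1*5) + 26) + 486 = ((-8 - 5) + 26) + 486 = (-13 + 26) + 486 = 13 + 486 = 499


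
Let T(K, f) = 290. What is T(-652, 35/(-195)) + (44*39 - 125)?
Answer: 1881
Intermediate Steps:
T(-652, 35/(-195)) + (44*39 - 125) = 290 + (44*39 - 125) = 290 + (1716 - 125) = 290 + 1591 = 1881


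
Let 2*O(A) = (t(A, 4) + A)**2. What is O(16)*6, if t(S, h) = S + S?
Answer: 6912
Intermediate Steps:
t(S, h) = 2*S
O(A) = 9*A**2/2 (O(A) = (2*A + A)**2/2 = (3*A)**2/2 = (9*A**2)/2 = 9*A**2/2)
O(16)*6 = ((9/2)*16**2)*6 = ((9/2)*256)*6 = 1152*6 = 6912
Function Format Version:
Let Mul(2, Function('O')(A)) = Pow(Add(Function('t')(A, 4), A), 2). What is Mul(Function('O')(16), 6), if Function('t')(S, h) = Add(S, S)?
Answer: 6912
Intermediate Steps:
Function('t')(S, h) = Mul(2, S)
Function('O')(A) = Mul(Rational(9, 2), Pow(A, 2)) (Function('O')(A) = Mul(Rational(1, 2), Pow(Add(Mul(2, A), A), 2)) = Mul(Rational(1, 2), Pow(Mul(3, A), 2)) = Mul(Rational(1, 2), Mul(9, Pow(A, 2))) = Mul(Rational(9, 2), Pow(A, 2)))
Mul(Function('O')(16), 6) = Mul(Mul(Rational(9, 2), Pow(16, 2)), 6) = Mul(Mul(Rational(9, 2), 256), 6) = Mul(1152, 6) = 6912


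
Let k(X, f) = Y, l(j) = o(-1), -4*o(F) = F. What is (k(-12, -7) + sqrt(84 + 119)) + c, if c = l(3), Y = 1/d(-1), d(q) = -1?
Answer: -3/4 + sqrt(203) ≈ 13.498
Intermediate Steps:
o(F) = -F/4
l(j) = 1/4 (l(j) = -1/4*(-1) = 1/4)
Y = -1 (Y = 1/(-1) = -1)
k(X, f) = -1
c = 1/4 ≈ 0.25000
(k(-12, -7) + sqrt(84 + 119)) + c = (-1 + sqrt(84 + 119)) + 1/4 = (-1 + sqrt(203)) + 1/4 = -3/4 + sqrt(203)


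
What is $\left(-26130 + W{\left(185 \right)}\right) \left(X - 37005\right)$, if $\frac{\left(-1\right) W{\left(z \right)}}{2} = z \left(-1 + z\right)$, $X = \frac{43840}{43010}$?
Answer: $\frac{14993909739410}{4301} \approx 3.4861 \cdot 10^{9}$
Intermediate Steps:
$X = \frac{4384}{4301}$ ($X = 43840 \cdot \frac{1}{43010} = \frac{4384}{4301} \approx 1.0193$)
$W{\left(z \right)} = - 2 z \left(-1 + z\right)$
$\left(-26130 + W{\left(185 \right)}\right) \left(X - 37005\right) = \left(-26130 + 2 \cdot 185 \left(1 - 185\right)\right) \left(\frac{4384}{4301} - 37005\right) = \left(-26130 + 2 \cdot 185 \left(1 - 185\right)\right) \left(- \frac{159154121}{4301}\right) = \left(-26130 + 2 \cdot 185 \left(-184\right)\right) \left(- \frac{159154121}{4301}\right) = \left(-26130 - 68080\right) \left(- \frac{159154121}{4301}\right) = \left(-94210\right) \left(- \frac{159154121}{4301}\right) = \frac{14993909739410}{4301}$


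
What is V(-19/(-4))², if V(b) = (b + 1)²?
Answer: 279841/256 ≈ 1093.1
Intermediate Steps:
V(b) = (1 + b)²
V(-19/(-4))² = ((1 - 19/(-4))²)² = ((1 - 19*(-¼))²)² = ((1 + 19/4)²)² = ((23/4)²)² = (529/16)² = 279841/256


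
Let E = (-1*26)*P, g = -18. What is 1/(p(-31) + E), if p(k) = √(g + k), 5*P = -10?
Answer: 52/2753 - 7*I/2753 ≈ 0.018888 - 0.0025427*I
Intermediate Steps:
P = -2 (P = (⅕)*(-10) = -2)
p(k) = √(-18 + k)
E = 52 (E = -1*26*(-2) = -26*(-2) = 52)
1/(p(-31) + E) = 1/(√(-18 - 31) + 52) = 1/(√(-49) + 52) = 1/(7*I + 52) = 1/(52 + 7*I) = (52 - 7*I)/2753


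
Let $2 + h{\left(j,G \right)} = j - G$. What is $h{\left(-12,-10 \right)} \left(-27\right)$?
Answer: $108$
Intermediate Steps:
$h{\left(j,G \right)} = -2 + j - G$ ($h{\left(j,G \right)} = -2 - \left(G - j\right) = -2 + j - G$)
$h{\left(-12,-10 \right)} \left(-27\right) = \left(-2 - 12 - -10\right) \left(-27\right) = \left(-2 - 12 + 10\right) \left(-27\right) = \left(-4\right) \left(-27\right) = 108$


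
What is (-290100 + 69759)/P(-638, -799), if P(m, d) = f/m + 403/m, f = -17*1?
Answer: 70288779/193 ≈ 3.6419e+5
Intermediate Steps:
f = -17
P(m, d) = 386/m (P(m, d) = -17/m + 403/m = 386/m)
(-290100 + 69759)/P(-638, -799) = (-290100 + 69759)/((386/(-638))) = -220341/(386*(-1/638)) = -220341/(-193/319) = -220341*(-319/193) = 70288779/193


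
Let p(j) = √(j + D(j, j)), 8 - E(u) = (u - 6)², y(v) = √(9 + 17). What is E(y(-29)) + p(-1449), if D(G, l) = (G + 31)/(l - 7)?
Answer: -54 + 12*√26 + I*√191857666/364 ≈ 7.1882 + 38.053*I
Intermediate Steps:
y(v) = √26
D(G, l) = (31 + G)/(-7 + l)
E(u) = 8 - (-6 + u)² (E(u) = 8 - (u - 6)² = 8 - (-6 + u)²)
p(j) = √(j + (31 + j)/(-7 + j))
E(y(-29)) + p(-1449) = (8 - (-6 + √26)²) + √((31 - 1449 - 1449*(-7 - 1449))/(-7 - 1449)) = (8 - (-6 + √26)²) + √((31 - 1449 - 1449*(-1456))/(-1456)) = (8 - (-6 + √26)²) + √(-(31 - 1449 + 2109744)/1456) = (8 - (-6 + √26)²) + √(-1/1456*2108326) = (8 - (-6 + √26)²) + √(-1054163/728) = (8 - (-6 + √26)²) + I*√191857666/364 = 8 - (-6 + √26)² + I*√191857666/364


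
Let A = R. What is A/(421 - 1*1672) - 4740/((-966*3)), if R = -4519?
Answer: 1056989/201411 ≈ 5.2479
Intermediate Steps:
A = -4519
A/(421 - 1*1672) - 4740/((-966*3)) = -4519/(421 - 1*1672) - 4740/((-966*3)) = -4519/(421 - 1672) - 4740/(-2898) = -4519/(-1251) - 4740*(-1/2898) = -4519*(-1/1251) + 790/483 = 4519/1251 + 790/483 = 1056989/201411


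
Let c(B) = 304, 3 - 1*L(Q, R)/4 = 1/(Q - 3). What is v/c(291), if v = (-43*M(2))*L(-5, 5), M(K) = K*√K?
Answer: -1075*√2/304 ≈ -5.0009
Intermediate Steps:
L(Q, R) = 12 - 4/(-3 + Q) (L(Q, R) = 12 - 4/(Q - 3) = 12 - 4/(-3 + Q))
M(K) = K^(3/2)
v = -1075*√2 (v = (-86*√2)*(4*(-10 + 3*(-5))/(-3 - 5)) = (-86*√2)*(4*(-10 - 15)/(-8)) = (-86*√2)*(4*(-⅛)*(-25)) = -86*√2*(25/2) = -1075*√2 ≈ -1520.3)
v/c(291) = -1075*√2/304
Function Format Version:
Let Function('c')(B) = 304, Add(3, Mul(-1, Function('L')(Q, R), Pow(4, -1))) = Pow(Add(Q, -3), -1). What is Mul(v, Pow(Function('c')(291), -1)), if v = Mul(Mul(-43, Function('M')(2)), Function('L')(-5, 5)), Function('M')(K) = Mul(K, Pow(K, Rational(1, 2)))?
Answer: Mul(Rational(-1075, 304), Pow(2, Rational(1, 2))) ≈ -5.0009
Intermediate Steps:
Function('L')(Q, R) = Add(12, Mul(-4, Pow(Add(-3, Q), -1))) (Function('L')(Q, R) = Add(12, Mul(-4, Pow(Add(Q, -3), -1))) = Add(12, Mul(-4, Pow(Add(-3, Q), -1))))
Function('M')(K) = Pow(K, Rational(3, 2))
v = Mul(-1075, Pow(2, Rational(1, 2))) (v = Mul(Mul(-43, Pow(2, Rational(3, 2))), Mul(4, Pow(Add(-3, -5), -1), Add(-10, Mul(3, -5)))) = Mul(Mul(-43, Mul(2, Pow(2, Rational(1, 2)))), Mul(4, Pow(-8, -1), Add(-10, -15))) = Mul(Mul(-86, Pow(2, Rational(1, 2))), Mul(4, Rational(-1, 8), -25)) = Mul(Mul(-86, Pow(2, Rational(1, 2))), Rational(25, 2)) = Mul(-1075, Pow(2, Rational(1, 2))) ≈ -1520.3)
Mul(v, Pow(Function('c')(291), -1)) = Mul(Mul(-1075, Pow(2, Rational(1, 2))), Pow(304, -1)) = Mul(Mul(-1075, Pow(2, Rational(1, 2))), Rational(1, 304)) = Mul(Rational(-1075, 304), Pow(2, Rational(1, 2)))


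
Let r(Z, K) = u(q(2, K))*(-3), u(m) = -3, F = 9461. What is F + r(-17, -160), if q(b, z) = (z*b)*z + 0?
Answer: 9470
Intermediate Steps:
q(b, z) = b*z**2 (q(b, z) = (b*z)*z + 0 = b*z**2 + 0 = b*z**2)
r(Z, K) = 9 (r(Z, K) = -3*(-3) = 9)
F + r(-17, -160) = 9461 + 9 = 9470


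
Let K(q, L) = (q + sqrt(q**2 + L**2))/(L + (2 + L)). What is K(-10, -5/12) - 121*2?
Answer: -1754/7 + 5*sqrt(577)/14 ≈ -241.99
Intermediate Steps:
K(q, L) = (q + sqrt(L**2 + q**2))/(2 + 2*L)
K(-10, -5/12) - 121*2 = (-10 + sqrt((-5/12)**2 + (-10)**2))/(2*(1 - 5/12)) - 121*2 = (-10 + sqrt((-5*1/12)**2 + 100))/(2*(1 - 5*1/12)) - 242 = (-10 + sqrt((-5/12)**2 + 100))/(2*(1 - 5/12)) - 242 = (-10 + sqrt(25/144 + 100))/(2*(7/12)) - 242 = (1/2)*(12/7)*(-10 + sqrt(14425/144)) - 242 = (1/2)*(12/7)*(-10 + 5*sqrt(577)/12) - 242 = (-60/7 + 5*sqrt(577)/14) - 242 = -1754/7 + 5*sqrt(577)/14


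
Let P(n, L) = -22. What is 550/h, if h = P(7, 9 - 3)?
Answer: -25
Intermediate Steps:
h = -22
550/h = 550/(-22) = 550*(-1/22) = -25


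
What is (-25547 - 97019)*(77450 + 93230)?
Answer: -20919564880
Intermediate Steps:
(-25547 - 97019)*(77450 + 93230) = -122566*170680 = -20919564880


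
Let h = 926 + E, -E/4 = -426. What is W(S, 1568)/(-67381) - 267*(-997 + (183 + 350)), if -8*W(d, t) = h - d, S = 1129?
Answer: 66781580125/539048 ≈ 1.2389e+5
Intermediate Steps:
E = 1704 (E = -4*(-426) = 1704)
h = 2630 (h = 926 + 1704 = 2630)
W(d, t) = -1315/4 + d/8 (W(d, t) = -(2630 - d)/8 = -1315/4 + d/8)
W(S, 1568)/(-67381) - 267*(-997 + (183 + 350)) = (-1315/4 + (⅛)*1129)/(-67381) - 267*(-997 + (183 + 350)) = (-1315/4 + 1129/8)*(-1/67381) - 267*(-997 + 533) = -1501/8*(-1/67381) - 267*(-464) = 1501/539048 + 123888 = 66781580125/539048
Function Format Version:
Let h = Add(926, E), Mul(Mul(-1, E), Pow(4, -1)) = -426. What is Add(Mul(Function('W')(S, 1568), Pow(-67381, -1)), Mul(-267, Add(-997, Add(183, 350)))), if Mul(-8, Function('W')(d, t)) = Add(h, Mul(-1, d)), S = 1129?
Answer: Rational(66781580125, 539048) ≈ 1.2389e+5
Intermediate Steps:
E = 1704 (E = Mul(-4, -426) = 1704)
h = 2630 (h = Add(926, 1704) = 2630)
Function('W')(d, t) = Add(Rational(-1315, 4), Mul(Rational(1, 8), d)) (Function('W')(d, t) = Mul(Rational(-1, 8), Add(2630, Mul(-1, d))) = Add(Rational(-1315, 4), Mul(Rational(1, 8), d)))
Add(Mul(Function('W')(S, 1568), Pow(-67381, -1)), Mul(-267, Add(-997, Add(183, 350)))) = Add(Mul(Add(Rational(-1315, 4), Mul(Rational(1, 8), 1129)), Pow(-67381, -1)), Mul(-267, Add(-997, Add(183, 350)))) = Add(Mul(Add(Rational(-1315, 4), Rational(1129, 8)), Rational(-1, 67381)), Mul(-267, Add(-997, 533))) = Add(Mul(Rational(-1501, 8), Rational(-1, 67381)), Mul(-267, -464)) = Add(Rational(1501, 539048), 123888) = Rational(66781580125, 539048)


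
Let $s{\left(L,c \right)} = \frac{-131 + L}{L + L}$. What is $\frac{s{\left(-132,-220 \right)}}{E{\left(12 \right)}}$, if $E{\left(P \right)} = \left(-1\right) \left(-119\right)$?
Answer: $\frac{263}{31416} \approx 0.0083715$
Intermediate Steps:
$E{\left(P \right)} = 119$
$s{\left(L,c \right)} = \frac{-131 + L}{2 L}$
$\frac{s{\left(-132,-220 \right)}}{E{\left(12 \right)}} = \frac{\frac{1}{2} \frac{1}{-132} \left(-131 - 132\right)}{119} = \frac{1}{2} \left(- \frac{1}{132}\right) \left(-263\right) \frac{1}{119} = \frac{263}{264} \cdot \frac{1}{119} = \frac{263}{31416}$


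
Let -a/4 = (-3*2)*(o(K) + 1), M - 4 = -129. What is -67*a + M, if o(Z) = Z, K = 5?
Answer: -9773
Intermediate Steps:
M = -125 (M = 4 - 129 = -125)
a = 144 (a = -4*(-3*2)*(5 + 1) = -(-24)*6 = -4*(-36) = 144)
-67*a + M = -67*144 - 125 = -9648 - 125 = -9773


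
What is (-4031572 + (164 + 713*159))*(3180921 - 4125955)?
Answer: 3702681958394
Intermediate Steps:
(-4031572 + (164 + 713*159))*(3180921 - 4125955) = (-4031572 + (164 + 113367))*(-945034) = (-4031572 + 113531)*(-945034) = -3918041*(-945034) = 3702681958394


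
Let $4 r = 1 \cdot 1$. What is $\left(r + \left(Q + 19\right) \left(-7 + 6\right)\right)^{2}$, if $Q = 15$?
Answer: $\frac{18225}{16} \approx 1139.1$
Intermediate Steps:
$r = \frac{1}{4}$ ($r = \frac{1 \cdot 1}{4} = \frac{1}{4} \cdot 1 = \frac{1}{4} \approx 0.25$)
$\left(r + \left(Q + 19\right) \left(-7 + 6\right)\right)^{2} = \left(\frac{1}{4} + \left(15 + 19\right) \left(-7 + 6\right)\right)^{2} = \left(\frac{1}{4} + 34 \left(-1\right)\right)^{2} = \left(\frac{1}{4} - 34\right)^{2} = \left(- \frac{135}{4}\right)^{2} = \frac{18225}{16}$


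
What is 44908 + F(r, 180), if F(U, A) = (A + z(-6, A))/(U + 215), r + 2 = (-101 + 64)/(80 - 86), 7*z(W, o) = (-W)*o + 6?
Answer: 413392216/9205 ≈ 44910.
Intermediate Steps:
z(W, o) = 6/7 - W*o/7 (z(W, o) = ((-W)*o + 6)/7 = (-W*o + 6)/7 = (6 - W*o)/7 = 6/7 - W*o/7)
r = 25/6 (r = -2 + (-101 + 64)/(80 - 86) = -2 - 37/(-6) = -2 - 37*(-⅙) = -2 + 37/6 = 25/6 ≈ 4.1667)
F(U, A) = (6/7 + 13*A/7)/(215 + U) (F(U, A) = (A + (6/7 - ⅐*(-6)*A))/(U + 215) = (A + (6/7 + 6*A/7))/(215 + U) = (6/7 + 13*A/7)/(215 + U))
44908 + F(r, 180) = 44908 + (6 + 13*180)/(7*(215 + 25/6)) = 44908 + (6 + 2340)/(7*(1315/6)) = 44908 + (⅐)*(6/1315)*2346 = 44908 + 14076/9205 = 413392216/9205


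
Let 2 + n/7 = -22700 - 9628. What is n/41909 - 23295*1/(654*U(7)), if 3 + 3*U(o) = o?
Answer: -167658925/5220664 ≈ -32.115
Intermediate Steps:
n = -226310 (n = -14 + 7*(-22700 - 9628) = -14 + 7*(-32328) = -14 - 226296 = -226310)
U(o) = -1 + o/3
n/41909 - 23295*1/(654*U(7)) = -226310/41909 - 23295*1/(654*(-1 + (1/3)*7)) = -226310*1/41909 - 23295*1/(654*(-1 + 7/3)) = -32330/5987 - 23295/((4/3)*654) = -32330/5987 - 23295/872 = -167658925/5220664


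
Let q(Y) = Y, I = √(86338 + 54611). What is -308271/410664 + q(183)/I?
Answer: -102757/136888 + 61*√15661/15661 ≈ -0.26323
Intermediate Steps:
I = 3*√15661 (I = √140949 = 3*√15661 ≈ 375.43)
-308271/410664 + q(183)/I = -308271/410664 + 183/((3*√15661)) = -308271*1/410664 + 183*(√15661/46983) = -102757/136888 + 61*√15661/15661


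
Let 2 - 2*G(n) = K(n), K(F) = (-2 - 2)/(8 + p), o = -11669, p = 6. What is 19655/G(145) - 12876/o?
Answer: 1605582373/93352 ≈ 17199.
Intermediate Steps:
K(F) = -2/7 (K(F) = (-2 - 2)/(8 + 6) = -4/14 = -4*1/14 = -2/7)
G(n) = 8/7 (G(n) = 1 - ½*(-2/7) = 1 + ⅐ = 8/7)
19655/G(145) - 12876/o = 19655/(8/7) - 12876/(-11669) = 19655*(7/8) - 12876*(-1/11669) = 137585/8 + 12876/11669 = 1605582373/93352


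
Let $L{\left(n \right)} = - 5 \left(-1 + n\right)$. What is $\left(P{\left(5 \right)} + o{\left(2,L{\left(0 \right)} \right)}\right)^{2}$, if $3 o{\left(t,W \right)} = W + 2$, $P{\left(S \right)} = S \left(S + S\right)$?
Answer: $\frac{24649}{9} \approx 2738.8$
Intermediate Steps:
$L{\left(n \right)} = 5 - 5 n$
$P{\left(S \right)} = 2 S^{2}$ ($P{\left(S \right)} = S 2 S = 2 S^{2}$)
$o{\left(t,W \right)} = \frac{2}{3} + \frac{W}{3}$ ($o{\left(t,W \right)} = \frac{W + 2}{3} = \frac{2 + W}{3} = \frac{2}{3} + \frac{W}{3}$)
$\left(P{\left(5 \right)} + o{\left(2,L{\left(0 \right)} \right)}\right)^{2} = \left(2 \cdot 5^{2} + \left(\frac{2}{3} + \frac{5 - 0}{3}\right)\right)^{2} = \left(2 \cdot 25 + \left(\frac{2}{3} + \frac{5 + 0}{3}\right)\right)^{2} = \left(50 + \left(\frac{2}{3} + \frac{1}{3} \cdot 5\right)\right)^{2} = \left(50 + \left(\frac{2}{3} + \frac{5}{3}\right)\right)^{2} = \left(50 + \frac{7}{3}\right)^{2} = \left(\frac{157}{3}\right)^{2} = \frac{24649}{9}$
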